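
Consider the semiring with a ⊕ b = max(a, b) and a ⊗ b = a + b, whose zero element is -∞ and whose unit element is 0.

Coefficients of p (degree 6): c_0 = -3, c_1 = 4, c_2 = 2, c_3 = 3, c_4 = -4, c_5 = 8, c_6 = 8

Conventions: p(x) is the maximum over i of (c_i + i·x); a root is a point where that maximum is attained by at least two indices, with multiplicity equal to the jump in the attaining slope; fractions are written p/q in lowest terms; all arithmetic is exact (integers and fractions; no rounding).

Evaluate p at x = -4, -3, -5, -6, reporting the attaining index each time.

p(-4) = max(-3+0·(-4)=-3, 4+1·(-4)=0, 2+2·(-4)=-6, 3+3·(-4)=-9, -4+4·(-4)=-20, 8+5·(-4)=-12, 8+6·(-4)=-16) = 0 (attained by i=1)
p(-3) = max(-3+0·(-3)=-3, 4+1·(-3)=1, 2+2·(-3)=-4, 3+3·(-3)=-6, -4+4·(-3)=-16, 8+5·(-3)=-7, 8+6·(-3)=-10) = 1 (attained by i=1)
p(-5) = max(-3+0·(-5)=-3, 4+1·(-5)=-1, 2+2·(-5)=-8, 3+3·(-5)=-12, -4+4·(-5)=-24, 8+5·(-5)=-17, 8+6·(-5)=-22) = -1 (attained by i=1)
p(-6) = max(-3+0·(-6)=-3, 4+1·(-6)=-2, 2+2·(-6)=-10, 3+3·(-6)=-15, -4+4·(-6)=-28, 8+5·(-6)=-22, 8+6·(-6)=-28) = -2 (attained by i=1)
Answer: p(-4) = 0; p(-3) = 1; p(-5) = -1; p(-6) = -2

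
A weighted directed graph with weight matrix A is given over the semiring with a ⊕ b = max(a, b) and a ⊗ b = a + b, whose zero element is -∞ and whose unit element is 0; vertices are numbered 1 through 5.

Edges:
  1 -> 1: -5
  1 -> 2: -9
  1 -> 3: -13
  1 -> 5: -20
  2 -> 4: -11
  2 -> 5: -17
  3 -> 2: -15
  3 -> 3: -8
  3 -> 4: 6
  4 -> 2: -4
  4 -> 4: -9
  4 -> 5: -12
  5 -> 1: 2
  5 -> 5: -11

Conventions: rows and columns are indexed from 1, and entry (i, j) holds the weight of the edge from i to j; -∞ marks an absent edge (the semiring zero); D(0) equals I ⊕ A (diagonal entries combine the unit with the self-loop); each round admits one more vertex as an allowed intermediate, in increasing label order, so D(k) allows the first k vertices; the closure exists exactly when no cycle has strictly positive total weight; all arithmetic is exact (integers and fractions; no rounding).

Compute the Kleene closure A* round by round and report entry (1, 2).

D(0):
  [0, -9, -13, -∞, -20]
  [-∞, 0, -∞, -11, -17]
  [-∞, -15, 0, 6, -∞]
  [-∞, -4, -∞, 0, -12]
  [2, -∞, -∞, -∞, 0]
D(1):
  [0, -9, -13, -∞, -20]
  [-∞, 0, -∞, -11, -17]
  [-∞, -15, 0, 6, -∞]
  [-∞, -4, -∞, 0, -12]
  [2, -7, -11, -∞, 0]
D(2):
  [0, -9, -13, -20, -20]
  [-∞, 0, -∞, -11, -17]
  [-∞, -15, 0, 6, -32]
  [-∞, -4, -∞, 0, -12]
  [2, -7, -11, -18, 0]
D(3):
  [0, -9, -13, -7, -20]
  [-∞, 0, -∞, -11, -17]
  [-∞, -15, 0, 6, -32]
  [-∞, -4, -∞, 0, -12]
  [2, -7, -11, -5, 0]
D(4):
  [0, -9, -13, -7, -19]
  [-∞, 0, -∞, -11, -17]
  [-∞, 2, 0, 6, -6]
  [-∞, -4, -∞, 0, -12]
  [2, -7, -11, -5, 0]
D(5):
  [0, -9, -13, -7, -19]
  [-15, 0, -28, -11, -17]
  [-4, 2, 0, 6, -6]
  [-10, -4, -23, 0, -12]
  [2, -7, -11, -5, 0]
Answer: A*[1][2] = -9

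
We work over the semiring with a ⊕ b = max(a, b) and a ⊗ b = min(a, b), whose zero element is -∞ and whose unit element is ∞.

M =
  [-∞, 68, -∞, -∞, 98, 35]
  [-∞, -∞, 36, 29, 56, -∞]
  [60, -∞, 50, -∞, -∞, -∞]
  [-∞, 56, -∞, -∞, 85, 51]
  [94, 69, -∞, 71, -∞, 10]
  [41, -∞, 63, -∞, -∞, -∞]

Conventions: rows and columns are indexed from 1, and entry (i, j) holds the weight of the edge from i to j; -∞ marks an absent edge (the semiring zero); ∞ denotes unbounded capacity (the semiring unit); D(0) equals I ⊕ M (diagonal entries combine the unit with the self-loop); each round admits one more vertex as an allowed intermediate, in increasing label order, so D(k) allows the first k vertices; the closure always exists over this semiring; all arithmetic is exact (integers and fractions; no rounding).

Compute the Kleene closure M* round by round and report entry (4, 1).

D(0):
  [∞, 68, -∞, -∞, 98, 35]
  [-∞, ∞, 36, 29, 56, -∞]
  [60, -∞, ∞, -∞, -∞, -∞]
  [-∞, 56, -∞, ∞, 85, 51]
  [94, 69, -∞, 71, ∞, 10]
  [41, -∞, 63, -∞, -∞, ∞]
D(1):
  [∞, 68, -∞, -∞, 98, 35]
  [-∞, ∞, 36, 29, 56, -∞]
  [60, 60, ∞, -∞, 60, 35]
  [-∞, 56, -∞, ∞, 85, 51]
  [94, 69, -∞, 71, ∞, 35]
  [41, 41, 63, -∞, 41, ∞]
D(2):
  [∞, 68, 36, 29, 98, 35]
  [-∞, ∞, 36, 29, 56, -∞]
  [60, 60, ∞, 29, 60, 35]
  [-∞, 56, 36, ∞, 85, 51]
  [94, 69, 36, 71, ∞, 35]
  [41, 41, 63, 29, 41, ∞]
D(3):
  [∞, 68, 36, 29, 98, 35]
  [36, ∞, 36, 29, 56, 35]
  [60, 60, ∞, 29, 60, 35]
  [36, 56, 36, ∞, 85, 51]
  [94, 69, 36, 71, ∞, 35]
  [60, 60, 63, 29, 60, ∞]
D(4):
  [∞, 68, 36, 29, 98, 35]
  [36, ∞, 36, 29, 56, 35]
  [60, 60, ∞, 29, 60, 35]
  [36, 56, 36, ∞, 85, 51]
  [94, 69, 36, 71, ∞, 51]
  [60, 60, 63, 29, 60, ∞]
D(5):
  [∞, 69, 36, 71, 98, 51]
  [56, ∞, 36, 56, 56, 51]
  [60, 60, ∞, 60, 60, 51]
  [85, 69, 36, ∞, 85, 51]
  [94, 69, 36, 71, ∞, 51]
  [60, 60, 63, 60, 60, ∞]
D(6):
  [∞, 69, 51, 71, 98, 51]
  [56, ∞, 51, 56, 56, 51]
  [60, 60, ∞, 60, 60, 51]
  [85, 69, 51, ∞, 85, 51]
  [94, 69, 51, 71, ∞, 51]
  [60, 60, 63, 60, 60, ∞]
Answer: M*[4][1] = 85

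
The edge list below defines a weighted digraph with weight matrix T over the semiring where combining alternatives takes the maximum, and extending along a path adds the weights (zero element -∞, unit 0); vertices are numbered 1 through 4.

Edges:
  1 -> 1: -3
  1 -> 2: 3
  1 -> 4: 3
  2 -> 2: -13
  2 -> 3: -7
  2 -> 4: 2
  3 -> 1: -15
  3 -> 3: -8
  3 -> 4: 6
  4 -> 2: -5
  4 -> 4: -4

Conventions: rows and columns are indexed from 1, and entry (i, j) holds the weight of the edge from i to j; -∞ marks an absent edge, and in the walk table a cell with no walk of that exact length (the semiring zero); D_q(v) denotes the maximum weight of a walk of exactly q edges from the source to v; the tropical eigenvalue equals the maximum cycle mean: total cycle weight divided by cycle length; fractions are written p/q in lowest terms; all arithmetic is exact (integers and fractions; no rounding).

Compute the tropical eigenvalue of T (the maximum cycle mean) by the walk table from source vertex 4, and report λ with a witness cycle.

q=0: [-∞, -∞, -∞, 0]
q=1: [-∞, -5, -∞, -4]
q=2: [-∞, -9, -12, -3]
q=3: [-27, -8, -16, -6]
q=4: [-30, -11, -15, -6]
Optimal cycle mean attained by: cycle 2->4->2, total 2 + (-5), length 2.
Answer: λ = -3/2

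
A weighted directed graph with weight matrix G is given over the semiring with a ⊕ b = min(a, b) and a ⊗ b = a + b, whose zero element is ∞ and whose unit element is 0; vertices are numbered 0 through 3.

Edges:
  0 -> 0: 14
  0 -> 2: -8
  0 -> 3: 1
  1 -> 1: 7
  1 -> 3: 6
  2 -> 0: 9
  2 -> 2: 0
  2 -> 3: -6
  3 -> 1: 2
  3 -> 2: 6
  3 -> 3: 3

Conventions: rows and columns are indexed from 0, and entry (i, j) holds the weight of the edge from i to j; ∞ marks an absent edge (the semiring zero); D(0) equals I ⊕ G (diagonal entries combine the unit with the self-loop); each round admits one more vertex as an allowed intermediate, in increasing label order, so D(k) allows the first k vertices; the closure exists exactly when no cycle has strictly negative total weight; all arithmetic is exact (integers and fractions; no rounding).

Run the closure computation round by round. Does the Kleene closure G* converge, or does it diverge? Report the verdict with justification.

D(0):
  [0, ∞, -8, 1]
  [∞, 0, ∞, 6]
  [9, ∞, 0, -6]
  [∞, 2, 6, 0]
D(1):
  [0, ∞, -8, 1]
  [∞, 0, ∞, 6]
  [9, ∞, 0, -6]
  [∞, 2, 6, 0]
D(2):
  [0, ∞, -8, 1]
  [∞, 0, ∞, 6]
  [9, ∞, 0, -6]
  [∞, 2, 6, 0]
D(3):
  [0, ∞, -8, -14]
  [∞, 0, ∞, 6]
  [9, ∞, 0, -6]
  [15, 2, 6, 0]
D(4):
  [0, -12, -8, -14]
  [21, 0, 12, 6]
  [9, -4, 0, -6]
  [15, 2, 6, 0]
Key observation: every diagonal entry stays at the unit through all rounds, so no improving cycle exists.
Answer: CONVERGES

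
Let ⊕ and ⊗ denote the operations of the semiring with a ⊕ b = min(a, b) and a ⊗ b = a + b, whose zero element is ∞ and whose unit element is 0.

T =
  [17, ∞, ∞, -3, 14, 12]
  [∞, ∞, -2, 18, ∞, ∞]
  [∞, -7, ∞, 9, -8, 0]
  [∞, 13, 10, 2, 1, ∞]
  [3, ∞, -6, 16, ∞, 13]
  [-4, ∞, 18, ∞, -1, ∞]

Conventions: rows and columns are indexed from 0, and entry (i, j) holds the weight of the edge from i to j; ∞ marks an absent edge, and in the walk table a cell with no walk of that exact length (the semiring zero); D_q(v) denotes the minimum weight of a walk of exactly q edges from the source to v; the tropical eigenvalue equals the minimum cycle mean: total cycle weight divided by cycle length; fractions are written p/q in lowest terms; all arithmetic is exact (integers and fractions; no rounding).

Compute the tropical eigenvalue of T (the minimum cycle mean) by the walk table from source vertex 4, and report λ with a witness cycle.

q=0: [∞, ∞, ∞, ∞, 0, ∞]
q=1: [3, ∞, -6, 16, ∞, 13]
q=2: [9, -13, 26, 0, -14, -6]
q=3: [-11, 13, -20, 2, -7, -1]
q=4: [-5, -27, -13, -14, -28, -20]
q=5: [-25, -20, -34, -12, -21, -15]
q=6: [-19, -41, -27, -28, -42, -34]
Optimal cycle mean attained by: cycle 2->4->2, total (-8) + (-6), length 2.
Answer: λ = -7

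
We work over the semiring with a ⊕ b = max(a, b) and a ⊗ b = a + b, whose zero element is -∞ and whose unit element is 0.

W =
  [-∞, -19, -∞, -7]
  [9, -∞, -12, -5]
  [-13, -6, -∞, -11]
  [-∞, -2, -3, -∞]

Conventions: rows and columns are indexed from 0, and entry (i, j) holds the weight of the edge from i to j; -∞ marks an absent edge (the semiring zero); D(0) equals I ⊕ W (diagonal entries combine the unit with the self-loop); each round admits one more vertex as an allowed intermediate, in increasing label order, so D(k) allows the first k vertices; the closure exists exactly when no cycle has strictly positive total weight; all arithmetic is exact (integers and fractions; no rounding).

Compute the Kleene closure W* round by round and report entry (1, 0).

D(0):
  [0, -19, -∞, -7]
  [9, 0, -12, -5]
  [-13, -6, 0, -11]
  [-∞, -2, -3, 0]
D(1):
  [0, -19, -∞, -7]
  [9, 0, -12, 2]
  [-13, -6, 0, -11]
  [-∞, -2, -3, 0]
D(2):
  [0, -19, -31, -7]
  [9, 0, -12, 2]
  [3, -6, 0, -4]
  [7, -2, -3, 0]
D(3):
  [0, -19, -31, -7]
  [9, 0, -12, 2]
  [3, -6, 0, -4]
  [7, -2, -3, 0]
D(4):
  [0, -9, -10, -7]
  [9, 0, -1, 2]
  [3, -6, 0, -4]
  [7, -2, -3, 0]
Answer: W*[1][0] = 9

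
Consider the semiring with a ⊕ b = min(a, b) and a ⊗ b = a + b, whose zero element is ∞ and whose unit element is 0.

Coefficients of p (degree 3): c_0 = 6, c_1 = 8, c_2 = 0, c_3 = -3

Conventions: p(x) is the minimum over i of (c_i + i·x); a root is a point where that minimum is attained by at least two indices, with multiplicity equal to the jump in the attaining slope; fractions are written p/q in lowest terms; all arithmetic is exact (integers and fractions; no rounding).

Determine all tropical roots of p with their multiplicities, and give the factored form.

hull edge (i=0, c=6) to (i=3, c=-3): slope -3, span 3
Factored form: p(x) = -3 ⊗ (x ⊕ 3) ⊗ (x ⊕ 3) ⊗ (x ⊕ 3)
Answer: roots = 3 (mult 3)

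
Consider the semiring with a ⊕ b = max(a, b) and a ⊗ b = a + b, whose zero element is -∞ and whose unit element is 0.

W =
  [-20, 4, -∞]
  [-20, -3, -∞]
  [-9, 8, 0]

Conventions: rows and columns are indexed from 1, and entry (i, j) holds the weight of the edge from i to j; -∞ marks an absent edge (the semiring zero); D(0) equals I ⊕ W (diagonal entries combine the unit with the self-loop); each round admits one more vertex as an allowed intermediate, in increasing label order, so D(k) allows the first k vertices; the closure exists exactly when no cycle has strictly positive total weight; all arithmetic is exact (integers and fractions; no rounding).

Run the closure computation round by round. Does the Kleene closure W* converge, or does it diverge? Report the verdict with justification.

D(0):
  [0, 4, -∞]
  [-20, 0, -∞]
  [-9, 8, 0]
D(1):
  [0, 4, -∞]
  [-20, 0, -∞]
  [-9, 8, 0]
D(2):
  [0, 4, -∞]
  [-20, 0, -∞]
  [-9, 8, 0]
D(3):
  [0, 4, -∞]
  [-20, 0, -∞]
  [-9, 8, 0]
Key observation: every diagonal entry stays at the unit through all rounds, so no improving cycle exists.
Answer: CONVERGES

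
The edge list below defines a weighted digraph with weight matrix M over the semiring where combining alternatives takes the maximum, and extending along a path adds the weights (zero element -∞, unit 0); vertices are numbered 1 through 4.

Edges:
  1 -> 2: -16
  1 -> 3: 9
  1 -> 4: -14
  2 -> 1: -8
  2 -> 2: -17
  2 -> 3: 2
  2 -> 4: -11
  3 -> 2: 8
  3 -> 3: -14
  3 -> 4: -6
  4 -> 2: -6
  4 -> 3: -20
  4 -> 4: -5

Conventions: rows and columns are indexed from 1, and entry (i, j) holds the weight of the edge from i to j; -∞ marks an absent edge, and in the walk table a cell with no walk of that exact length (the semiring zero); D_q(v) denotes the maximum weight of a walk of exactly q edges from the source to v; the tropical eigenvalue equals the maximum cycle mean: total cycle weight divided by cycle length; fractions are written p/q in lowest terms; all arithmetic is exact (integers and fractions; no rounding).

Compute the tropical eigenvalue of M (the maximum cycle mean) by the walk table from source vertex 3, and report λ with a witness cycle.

q=0: [-∞, -∞, 0, -∞]
q=1: [-∞, 8, -14, -6]
q=2: [0, -6, 10, -3]
q=3: [-14, 18, 9, 4]
q=4: [10, 17, 20, 7]
Optimal cycle mean attained by: cycle 2->3->2, total 2 + 8, length 2.
Answer: λ = 5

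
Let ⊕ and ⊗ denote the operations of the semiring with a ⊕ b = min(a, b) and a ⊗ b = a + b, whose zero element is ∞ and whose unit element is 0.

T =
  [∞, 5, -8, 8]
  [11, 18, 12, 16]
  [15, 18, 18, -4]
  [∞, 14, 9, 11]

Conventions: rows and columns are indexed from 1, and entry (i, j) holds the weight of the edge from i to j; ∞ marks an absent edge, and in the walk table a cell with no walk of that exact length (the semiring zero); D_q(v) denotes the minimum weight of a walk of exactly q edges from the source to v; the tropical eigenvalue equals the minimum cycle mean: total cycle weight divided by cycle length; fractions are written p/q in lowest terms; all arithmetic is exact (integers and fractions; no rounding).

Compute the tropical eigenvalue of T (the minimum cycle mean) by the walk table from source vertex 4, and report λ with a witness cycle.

q=0: [∞, ∞, ∞, 0]
q=1: [∞, 14, 9, 11]
q=2: [24, 25, 20, 5]
q=3: [35, 19, 14, 16]
q=4: [29, 30, 25, 10]
Optimal cycle mean attained by: cycle 3->4->3, total (-4) + 9, length 2.
Answer: λ = 5/2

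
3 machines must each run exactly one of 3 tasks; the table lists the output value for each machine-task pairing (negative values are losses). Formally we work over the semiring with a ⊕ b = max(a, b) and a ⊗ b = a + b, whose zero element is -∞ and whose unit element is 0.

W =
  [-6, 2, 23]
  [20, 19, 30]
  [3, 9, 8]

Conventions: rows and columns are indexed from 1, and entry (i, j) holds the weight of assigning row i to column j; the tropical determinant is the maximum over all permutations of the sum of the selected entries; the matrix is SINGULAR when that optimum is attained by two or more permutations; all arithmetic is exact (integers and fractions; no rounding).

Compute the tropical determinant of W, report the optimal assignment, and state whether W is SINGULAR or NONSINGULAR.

σ = (1, 2, 3): (-6) + 19 + 8 = 21
σ = (1, 3, 2): (-6) + 30 + 9 = 33
σ = (2, 1, 3): 2 + 20 + 8 = 30
σ = (2, 3, 1): 2 + 30 + 3 = 35
σ = (3, 1, 2): 23 + 20 + 9 = 52
σ = (3, 2, 1): 23 + 19 + 3 = 45
Optimal value attained by: σ = (3, 1, 2).
Answer: det⊕(W) = 52; verdict: NONSINGULAR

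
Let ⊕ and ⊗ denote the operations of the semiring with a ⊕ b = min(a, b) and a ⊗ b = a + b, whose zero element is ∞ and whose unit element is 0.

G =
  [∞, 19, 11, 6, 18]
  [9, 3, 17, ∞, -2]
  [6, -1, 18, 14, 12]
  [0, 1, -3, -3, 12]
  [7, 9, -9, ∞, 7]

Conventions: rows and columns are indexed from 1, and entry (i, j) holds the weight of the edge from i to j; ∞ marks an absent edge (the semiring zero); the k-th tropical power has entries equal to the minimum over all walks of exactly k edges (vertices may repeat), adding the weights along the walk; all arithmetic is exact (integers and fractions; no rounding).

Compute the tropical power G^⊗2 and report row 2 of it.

G^⊗2:
  [6, 7, 3, 3, 17]
  [5, 6, -11, 15, 1]
  [8, 2, 3, 11, -3]
  [-3, -4, -6, -6, -1]
  [-3, -10, -2, 5, 3]
Answer: row 2 of G^⊗2 = [5, 6, -11, 15, 1]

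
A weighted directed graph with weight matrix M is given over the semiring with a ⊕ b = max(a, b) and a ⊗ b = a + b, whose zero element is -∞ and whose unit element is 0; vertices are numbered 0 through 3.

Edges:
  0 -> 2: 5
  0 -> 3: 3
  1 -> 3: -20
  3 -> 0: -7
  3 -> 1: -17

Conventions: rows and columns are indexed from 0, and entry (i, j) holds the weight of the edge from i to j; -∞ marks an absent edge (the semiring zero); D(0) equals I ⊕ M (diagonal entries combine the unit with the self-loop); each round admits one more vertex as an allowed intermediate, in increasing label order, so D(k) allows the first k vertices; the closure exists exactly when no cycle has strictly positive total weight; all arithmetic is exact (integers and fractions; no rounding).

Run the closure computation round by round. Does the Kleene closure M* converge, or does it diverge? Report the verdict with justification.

D(0):
  [0, -∞, 5, 3]
  [-∞, 0, -∞, -20]
  [-∞, -∞, 0, -∞]
  [-7, -17, -∞, 0]
D(1):
  [0, -∞, 5, 3]
  [-∞, 0, -∞, -20]
  [-∞, -∞, 0, -∞]
  [-7, -17, -2, 0]
D(2):
  [0, -∞, 5, 3]
  [-∞, 0, -∞, -20]
  [-∞, -∞, 0, -∞]
  [-7, -17, -2, 0]
D(3):
  [0, -∞, 5, 3]
  [-∞, 0, -∞, -20]
  [-∞, -∞, 0, -∞]
  [-7, -17, -2, 0]
D(4):
  [0, -14, 5, 3]
  [-27, 0, -22, -20]
  [-∞, -∞, 0, -∞]
  [-7, -17, -2, 0]
Key observation: every diagonal entry stays at the unit through all rounds, so no improving cycle exists.
Answer: CONVERGES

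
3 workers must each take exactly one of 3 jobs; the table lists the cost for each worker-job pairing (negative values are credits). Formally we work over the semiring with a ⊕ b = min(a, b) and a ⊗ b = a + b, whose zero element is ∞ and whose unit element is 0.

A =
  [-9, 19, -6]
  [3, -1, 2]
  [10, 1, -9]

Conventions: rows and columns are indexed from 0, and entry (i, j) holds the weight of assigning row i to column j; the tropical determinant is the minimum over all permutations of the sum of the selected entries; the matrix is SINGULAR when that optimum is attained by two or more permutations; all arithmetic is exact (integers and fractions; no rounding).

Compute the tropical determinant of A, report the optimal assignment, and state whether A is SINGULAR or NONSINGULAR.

σ = (0, 1, 2): (-9) + (-1) + (-9) = -19
σ = (0, 2, 1): (-9) + 2 + 1 = -6
σ = (1, 0, 2): 19 + 3 + (-9) = 13
σ = (1, 2, 0): 19 + 2 + 10 = 31
σ = (2, 0, 1): (-6) + 3 + 1 = -2
σ = (2, 1, 0): (-6) + (-1) + 10 = 3
Optimal value attained by: σ = (0, 1, 2).
Answer: det⊕(A) = -19; verdict: NONSINGULAR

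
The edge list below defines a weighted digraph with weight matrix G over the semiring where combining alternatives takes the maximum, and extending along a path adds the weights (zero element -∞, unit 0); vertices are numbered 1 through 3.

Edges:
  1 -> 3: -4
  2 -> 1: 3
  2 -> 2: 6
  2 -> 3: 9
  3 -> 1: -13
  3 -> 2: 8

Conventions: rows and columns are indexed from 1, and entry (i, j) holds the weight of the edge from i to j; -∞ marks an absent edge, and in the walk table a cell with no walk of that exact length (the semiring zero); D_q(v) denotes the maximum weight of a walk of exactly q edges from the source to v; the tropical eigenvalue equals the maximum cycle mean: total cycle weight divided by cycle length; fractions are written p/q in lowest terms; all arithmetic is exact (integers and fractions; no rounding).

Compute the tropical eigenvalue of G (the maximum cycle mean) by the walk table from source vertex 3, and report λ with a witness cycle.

q=0: [-∞, -∞, 0]
q=1: [-13, 8, -∞]
q=2: [11, 14, 17]
q=3: [17, 25, 23]
Optimal cycle mean attained by: cycle 2->3->2, total 9 + 8, length 2.
Answer: λ = 17/2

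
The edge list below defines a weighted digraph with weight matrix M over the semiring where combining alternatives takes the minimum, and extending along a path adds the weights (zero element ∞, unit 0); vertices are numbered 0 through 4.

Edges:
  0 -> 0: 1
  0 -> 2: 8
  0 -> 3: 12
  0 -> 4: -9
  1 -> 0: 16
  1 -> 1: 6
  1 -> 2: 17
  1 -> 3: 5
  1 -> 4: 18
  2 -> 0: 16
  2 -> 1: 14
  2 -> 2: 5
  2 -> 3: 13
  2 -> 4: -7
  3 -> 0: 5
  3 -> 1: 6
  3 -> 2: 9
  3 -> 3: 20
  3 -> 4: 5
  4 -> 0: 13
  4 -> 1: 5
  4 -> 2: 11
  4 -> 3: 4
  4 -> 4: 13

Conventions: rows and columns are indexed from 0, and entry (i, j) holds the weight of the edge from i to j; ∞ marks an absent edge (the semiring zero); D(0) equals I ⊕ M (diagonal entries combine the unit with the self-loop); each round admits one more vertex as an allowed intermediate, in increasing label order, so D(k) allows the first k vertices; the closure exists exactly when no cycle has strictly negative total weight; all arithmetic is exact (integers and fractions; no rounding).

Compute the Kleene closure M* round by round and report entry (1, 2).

D(0):
  [0, ∞, 8, 12, -9]
  [16, 0, 17, 5, 18]
  [16, 14, 0, 13, -7]
  [5, 6, 9, 0, 5]
  [13, 5, 11, 4, 0]
D(1):
  [0, ∞, 8, 12, -9]
  [16, 0, 17, 5, 7]
  [16, 14, 0, 13, -7]
  [5, 6, 9, 0, -4]
  [13, 5, 11, 4, 0]
D(2):
  [0, ∞, 8, 12, -9]
  [16, 0, 17, 5, 7]
  [16, 14, 0, 13, -7]
  [5, 6, 9, 0, -4]
  [13, 5, 11, 4, 0]
D(3):
  [0, 22, 8, 12, -9]
  [16, 0, 17, 5, 7]
  [16, 14, 0, 13, -7]
  [5, 6, 9, 0, -4]
  [13, 5, 11, 4, 0]
D(4):
  [0, 18, 8, 12, -9]
  [10, 0, 14, 5, 1]
  [16, 14, 0, 13, -7]
  [5, 6, 9, 0, -4]
  [9, 5, 11, 4, 0]
D(5):
  [0, -4, 2, -5, -9]
  [10, 0, 12, 5, 1]
  [2, -2, 0, -3, -7]
  [5, 1, 7, 0, -4]
  [9, 5, 11, 4, 0]
Answer: M*[1][2] = 12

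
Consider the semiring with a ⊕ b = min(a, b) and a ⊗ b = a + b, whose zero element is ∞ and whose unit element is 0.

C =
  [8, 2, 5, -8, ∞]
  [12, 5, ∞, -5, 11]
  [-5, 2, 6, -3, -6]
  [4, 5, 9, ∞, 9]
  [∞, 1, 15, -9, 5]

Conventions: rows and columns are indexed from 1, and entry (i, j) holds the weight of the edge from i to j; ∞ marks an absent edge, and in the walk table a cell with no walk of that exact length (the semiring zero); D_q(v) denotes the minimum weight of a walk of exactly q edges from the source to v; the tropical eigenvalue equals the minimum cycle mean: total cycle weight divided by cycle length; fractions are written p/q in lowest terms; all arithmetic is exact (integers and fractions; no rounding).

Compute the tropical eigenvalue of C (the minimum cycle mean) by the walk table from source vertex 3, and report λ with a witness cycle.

q=0: [∞, ∞, 0, ∞, ∞]
q=1: [-5, 2, 6, -3, -6]
q=2: [1, -5, 0, -15, -1]
q=3: [-11, -10, -6, -10, -6]
q=4: [-11, -9, -6, -19, -12]
q=5: [-15, -14, -10, -21, -12]
Optimal cycle mean attained by: cycle 1->4->1, total (-8) + 4, length 2.
Answer: λ = -2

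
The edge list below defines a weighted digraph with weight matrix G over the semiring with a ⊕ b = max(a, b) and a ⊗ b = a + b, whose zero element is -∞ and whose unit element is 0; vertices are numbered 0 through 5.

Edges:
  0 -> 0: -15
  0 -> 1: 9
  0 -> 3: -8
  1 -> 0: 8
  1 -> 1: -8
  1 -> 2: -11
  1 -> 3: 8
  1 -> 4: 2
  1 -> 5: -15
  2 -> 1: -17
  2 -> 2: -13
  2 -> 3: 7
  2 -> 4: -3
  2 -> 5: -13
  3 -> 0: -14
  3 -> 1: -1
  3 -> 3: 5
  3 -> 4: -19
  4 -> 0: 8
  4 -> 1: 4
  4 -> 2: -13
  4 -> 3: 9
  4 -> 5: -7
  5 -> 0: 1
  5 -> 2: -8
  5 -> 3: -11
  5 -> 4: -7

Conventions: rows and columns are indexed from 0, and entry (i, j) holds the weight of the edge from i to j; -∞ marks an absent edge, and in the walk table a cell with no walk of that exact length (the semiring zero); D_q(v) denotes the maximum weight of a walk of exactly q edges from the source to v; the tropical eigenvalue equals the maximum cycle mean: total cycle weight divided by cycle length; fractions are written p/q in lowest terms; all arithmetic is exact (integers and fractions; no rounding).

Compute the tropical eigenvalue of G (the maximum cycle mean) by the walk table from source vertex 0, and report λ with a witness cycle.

q=0: [0, -∞, -∞, -∞, -∞, -∞]
q=1: [-15, 9, -∞, -8, -∞, -∞]
q=2: [17, 1, -2, 17, 11, -6]
q=3: [19, 26, -2, 22, 3, 4]
q=4: [34, 28, 15, 34, 28, 11]
q=5: [36, 43, 17, 39, 30, 21]
q=6: [51, 45, 32, 51, 45, 28]
Optimal cycle mean attained by: cycle 0->1->0, total 9 + 8, length 2.
Answer: λ = 17/2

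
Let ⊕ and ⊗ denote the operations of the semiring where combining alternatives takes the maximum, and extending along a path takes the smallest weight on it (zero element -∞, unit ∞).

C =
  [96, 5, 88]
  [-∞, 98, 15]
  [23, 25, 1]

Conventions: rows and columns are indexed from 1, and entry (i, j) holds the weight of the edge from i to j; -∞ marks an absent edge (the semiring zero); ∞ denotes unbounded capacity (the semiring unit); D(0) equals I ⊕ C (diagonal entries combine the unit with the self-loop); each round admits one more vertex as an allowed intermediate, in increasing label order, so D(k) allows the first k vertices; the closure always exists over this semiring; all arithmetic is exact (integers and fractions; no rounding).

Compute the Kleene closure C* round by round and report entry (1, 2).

D(0):
  [∞, 5, 88]
  [-∞, ∞, 15]
  [23, 25, ∞]
D(1):
  [∞, 5, 88]
  [-∞, ∞, 15]
  [23, 25, ∞]
D(2):
  [∞, 5, 88]
  [-∞, ∞, 15]
  [23, 25, ∞]
D(3):
  [∞, 25, 88]
  [15, ∞, 15]
  [23, 25, ∞]
Answer: C*[1][2] = 25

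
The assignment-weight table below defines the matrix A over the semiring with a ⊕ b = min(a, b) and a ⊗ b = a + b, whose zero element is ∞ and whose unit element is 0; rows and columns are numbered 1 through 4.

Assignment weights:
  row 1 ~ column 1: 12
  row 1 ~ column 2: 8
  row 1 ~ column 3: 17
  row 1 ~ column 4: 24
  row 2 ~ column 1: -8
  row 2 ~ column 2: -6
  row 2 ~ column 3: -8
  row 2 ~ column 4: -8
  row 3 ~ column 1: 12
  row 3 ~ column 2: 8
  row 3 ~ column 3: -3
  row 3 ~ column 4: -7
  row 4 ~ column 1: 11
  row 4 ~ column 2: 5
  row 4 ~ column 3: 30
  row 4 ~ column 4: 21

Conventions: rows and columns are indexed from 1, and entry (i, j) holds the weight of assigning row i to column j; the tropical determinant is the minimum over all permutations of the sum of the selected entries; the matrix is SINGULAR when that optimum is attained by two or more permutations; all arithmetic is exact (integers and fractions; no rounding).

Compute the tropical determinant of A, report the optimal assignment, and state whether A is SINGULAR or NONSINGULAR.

σ = (1, 2, 3, 4): 12 + (-6) + (-3) + 21 = 24
σ = (1, 2, 4, 3): 12 + (-6) + (-7) + 30 = 29
σ = (1, 3, 2, 4): 12 + (-8) + 8 + 21 = 33
σ = (1, 3, 4, 2): 12 + (-8) + (-7) + 5 = 2
σ = (1, 4, 2, 3): 12 + (-8) + 8 + 30 = 42
σ = (1, 4, 3, 2): 12 + (-8) + (-3) + 5 = 6
σ = (2, 1, 3, 4): 8 + (-8) + (-3) + 21 = 18
σ = (2, 1, 4, 3): 8 + (-8) + (-7) + 30 = 23
σ = (2, 3, 1, 4): 8 + (-8) + 12 + 21 = 33
σ = (2, 3, 4, 1): 8 + (-8) + (-7) + 11 = 4
σ = (2, 4, 1, 3): 8 + (-8) + 12 + 30 = 42
σ = (2, 4, 3, 1): 8 + (-8) + (-3) + 11 = 8
σ = (3, 1, 2, 4): 17 + (-8) + 8 + 21 = 38
σ = (3, 1, 4, 2): 17 + (-8) + (-7) + 5 = 7
σ = (3, 2, 1, 4): 17 + (-6) + 12 + 21 = 44
σ = (3, 2, 4, 1): 17 + (-6) + (-7) + 11 = 15
σ = (3, 4, 1, 2): 17 + (-8) + 12 + 5 = 26
σ = (3, 4, 2, 1): 17 + (-8) + 8 + 11 = 28
σ = (4, 1, 2, 3): 24 + (-8) + 8 + 30 = 54
σ = (4, 1, 3, 2): 24 + (-8) + (-3) + 5 = 18
σ = (4, 2, 1, 3): 24 + (-6) + 12 + 30 = 60
σ = (4, 2, 3, 1): 24 + (-6) + (-3) + 11 = 26
σ = (4, 3, 1, 2): 24 + (-8) + 12 + 5 = 33
σ = (4, 3, 2, 1): 24 + (-8) + 8 + 11 = 35
Optimal value attained by: σ = (1, 3, 4, 2).
Answer: det⊕(A) = 2; verdict: NONSINGULAR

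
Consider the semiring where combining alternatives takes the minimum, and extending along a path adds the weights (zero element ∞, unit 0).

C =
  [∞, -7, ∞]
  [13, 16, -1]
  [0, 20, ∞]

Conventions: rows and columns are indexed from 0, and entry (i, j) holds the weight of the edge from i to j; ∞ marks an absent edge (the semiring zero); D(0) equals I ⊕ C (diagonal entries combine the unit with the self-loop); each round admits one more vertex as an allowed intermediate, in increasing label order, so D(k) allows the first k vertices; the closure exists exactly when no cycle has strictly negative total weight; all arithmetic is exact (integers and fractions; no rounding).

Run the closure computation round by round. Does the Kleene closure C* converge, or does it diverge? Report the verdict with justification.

D(0):
  [0, -7, ∞]
  [13, 0, -1]
  [0, 20, 0]
D(1):
  [0, -7, ∞]
  [13, 0, -1]
  [0, -7, 0]
Detection: at round 2, diagonal entry (2, 2) turns strictly negative.
Key observation: the cycle 2->0->1->2 has total weight 0 + (-7) + (-1), which is strictly negative.
Answer: DIVERGES — negative cycle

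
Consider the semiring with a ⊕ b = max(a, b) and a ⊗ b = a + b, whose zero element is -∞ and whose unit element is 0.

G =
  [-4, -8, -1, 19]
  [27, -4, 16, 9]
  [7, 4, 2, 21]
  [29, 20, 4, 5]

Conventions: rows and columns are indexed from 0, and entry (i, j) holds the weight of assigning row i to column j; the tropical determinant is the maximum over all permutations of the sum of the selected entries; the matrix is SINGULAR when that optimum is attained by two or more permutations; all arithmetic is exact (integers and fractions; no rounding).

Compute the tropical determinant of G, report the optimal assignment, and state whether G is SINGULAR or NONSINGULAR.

σ = (0, 1, 2, 3): (-4) + (-4) + 2 + 5 = -1
σ = (0, 1, 3, 2): (-4) + (-4) + 21 + 4 = 17
σ = (0, 2, 1, 3): (-4) + 16 + 4 + 5 = 21
σ = (0, 2, 3, 1): (-4) + 16 + 21 + 20 = 53
σ = (0, 3, 1, 2): (-4) + 9 + 4 + 4 = 13
σ = (0, 3, 2, 1): (-4) + 9 + 2 + 20 = 27
σ = (1, 0, 2, 3): (-8) + 27 + 2 + 5 = 26
σ = (1, 0, 3, 2): (-8) + 27 + 21 + 4 = 44
σ = (1, 2, 0, 3): (-8) + 16 + 7 + 5 = 20
σ = (1, 2, 3, 0): (-8) + 16 + 21 + 29 = 58
σ = (1, 3, 0, 2): (-8) + 9 + 7 + 4 = 12
σ = (1, 3, 2, 0): (-8) + 9 + 2 + 29 = 32
σ = (2, 0, 1, 3): (-1) + 27 + 4 + 5 = 35
σ = (2, 0, 3, 1): (-1) + 27 + 21 + 20 = 67
σ = (2, 1, 0, 3): (-1) + (-4) + 7 + 5 = 7
σ = (2, 1, 3, 0): (-1) + (-4) + 21 + 29 = 45
σ = (2, 3, 0, 1): (-1) + 9 + 7 + 20 = 35
σ = (2, 3, 1, 0): (-1) + 9 + 4 + 29 = 41
σ = (3, 0, 1, 2): 19 + 27 + 4 + 4 = 54
σ = (3, 0, 2, 1): 19 + 27 + 2 + 20 = 68
σ = (3, 1, 0, 2): 19 + (-4) + 7 + 4 = 26
σ = (3, 1, 2, 0): 19 + (-4) + 2 + 29 = 46
σ = (3, 2, 0, 1): 19 + 16 + 7 + 20 = 62
σ = (3, 2, 1, 0): 19 + 16 + 4 + 29 = 68
Optimal value attained by: σ = (3, 0, 2, 1).
Answer: det⊕(G) = 68; verdict: SINGULAR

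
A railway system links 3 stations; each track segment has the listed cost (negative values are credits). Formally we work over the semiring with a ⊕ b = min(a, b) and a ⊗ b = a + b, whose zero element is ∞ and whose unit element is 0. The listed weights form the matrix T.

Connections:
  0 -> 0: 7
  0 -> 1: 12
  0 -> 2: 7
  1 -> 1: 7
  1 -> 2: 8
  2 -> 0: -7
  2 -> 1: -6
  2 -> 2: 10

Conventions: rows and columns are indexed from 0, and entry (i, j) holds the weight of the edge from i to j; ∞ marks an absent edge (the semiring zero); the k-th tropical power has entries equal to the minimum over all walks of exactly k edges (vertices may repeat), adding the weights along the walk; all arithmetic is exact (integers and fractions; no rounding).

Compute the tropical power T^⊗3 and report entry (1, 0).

T^⊗2:
  [0, 1, 14]
  [1, 2, 15]
  [0, 1, 0]
T^⊗3:
  [7, 8, 7]
  [8, 9, 8]
  [-7, -6, 7]
Key observation: the optimum is the walk 1->1->2->0, with weight 7 + 8 + (-7) = 8.
Optimal value attained by: walk 1->1->2->0.
Answer: (T^⊗3)[1][0] = 8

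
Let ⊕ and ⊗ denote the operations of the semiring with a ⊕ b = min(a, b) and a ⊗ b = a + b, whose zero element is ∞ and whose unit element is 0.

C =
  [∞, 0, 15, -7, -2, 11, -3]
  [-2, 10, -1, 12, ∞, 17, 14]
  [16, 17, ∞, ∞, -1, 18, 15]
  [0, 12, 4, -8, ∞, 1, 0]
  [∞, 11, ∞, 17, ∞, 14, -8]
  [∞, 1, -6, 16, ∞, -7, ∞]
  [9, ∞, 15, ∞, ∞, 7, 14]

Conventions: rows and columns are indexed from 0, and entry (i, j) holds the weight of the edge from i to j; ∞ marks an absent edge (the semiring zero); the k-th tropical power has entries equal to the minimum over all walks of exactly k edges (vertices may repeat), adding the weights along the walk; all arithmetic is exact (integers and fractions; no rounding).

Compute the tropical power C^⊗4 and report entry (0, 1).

C^⊗2:
  [-7, 5, -3, -15, 14, -6, -10]
  [8, -2, 9, -9, -4, 9, -5]
  [15, 10, 12, 9, 14, 11, -9]
  [-8, 0, -5, -16, -2, -7, -8]
  [1, 15, 7, 9, ∞, -1, 6]
  [-1, -6, -13, 8, -7, -14, 9]
  [23, 8, 1, 2, 7, 0, 6]
C^⊗3:
  [-15, -7, -12, -23, -9, -14, -15]
  [-9, 3, -5, -17, 6, -8, -12]
  [0, 12, 5, 1, 11, -2, 5]
  [-16, -8, -13, -24, -10, -15, -16]
  [9, 0, -7, -6, -1, -8, -2]
  [-8, -13, -20, -8, -14, -21, -15]
  [2, 1, -6, -6, 0, -7, -1]
C^⊗4:
  [-23, -15, -20, -31, -17, -22, -23]
  [-17, -9, -14, -25, -11, -16, -17]
  [1, -1, -8, -7, -2, -9, -3]
  [-24, -16, -21, -32, -18, -23, -24]
  [-6, -7, -14, -14, -8, -15, -9]
  [-15, -20, -27, -16, -21, -28, -22]
  [-6, -6, -13, -14, -7, -14, -8]
Key observation: the optimum is the walk 0->3->3->0->1, with weight (-7) + (-8) + 0 + 0 = -15.
Optimal value attained by: walk 0->3->3->0->1.
Answer: (C^⊗4)[0][1] = -15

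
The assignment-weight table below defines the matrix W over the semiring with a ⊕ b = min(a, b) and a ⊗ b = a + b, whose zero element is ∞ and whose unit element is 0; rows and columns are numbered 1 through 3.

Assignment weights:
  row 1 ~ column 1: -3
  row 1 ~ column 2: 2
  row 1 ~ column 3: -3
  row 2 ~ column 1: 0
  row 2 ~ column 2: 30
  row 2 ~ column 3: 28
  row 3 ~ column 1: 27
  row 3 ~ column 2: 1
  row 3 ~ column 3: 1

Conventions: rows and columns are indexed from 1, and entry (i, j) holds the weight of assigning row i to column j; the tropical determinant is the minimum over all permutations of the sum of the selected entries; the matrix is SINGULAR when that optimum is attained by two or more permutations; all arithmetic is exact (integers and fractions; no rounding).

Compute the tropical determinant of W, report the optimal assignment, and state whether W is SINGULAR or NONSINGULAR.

σ = (1, 2, 3): (-3) + 30 + 1 = 28
σ = (1, 3, 2): (-3) + 28 + 1 = 26
σ = (2, 1, 3): 2 + 0 + 1 = 3
σ = (2, 3, 1): 2 + 28 + 27 = 57
σ = (3, 1, 2): (-3) + 0 + 1 = -2
σ = (3, 2, 1): (-3) + 30 + 27 = 54
Optimal value attained by: σ = (3, 1, 2).
Answer: det⊕(W) = -2; verdict: NONSINGULAR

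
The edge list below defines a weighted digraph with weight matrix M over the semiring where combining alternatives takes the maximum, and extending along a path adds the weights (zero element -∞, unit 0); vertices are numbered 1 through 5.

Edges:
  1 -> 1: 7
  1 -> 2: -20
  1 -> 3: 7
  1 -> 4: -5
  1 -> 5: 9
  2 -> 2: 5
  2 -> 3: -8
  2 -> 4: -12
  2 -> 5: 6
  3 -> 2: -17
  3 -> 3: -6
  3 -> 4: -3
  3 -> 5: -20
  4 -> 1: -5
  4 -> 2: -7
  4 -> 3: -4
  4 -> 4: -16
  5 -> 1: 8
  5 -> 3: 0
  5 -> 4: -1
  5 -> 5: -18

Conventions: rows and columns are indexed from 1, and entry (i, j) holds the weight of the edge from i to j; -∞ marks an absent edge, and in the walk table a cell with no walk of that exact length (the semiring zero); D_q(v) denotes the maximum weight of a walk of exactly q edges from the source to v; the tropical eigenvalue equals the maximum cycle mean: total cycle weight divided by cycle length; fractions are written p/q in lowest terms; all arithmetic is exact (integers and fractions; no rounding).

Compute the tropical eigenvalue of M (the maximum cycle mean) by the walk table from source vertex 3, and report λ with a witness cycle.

q=0: [-∞, -∞, 0, -∞, -∞]
q=1: [-∞, -17, -6, -3, -20]
q=2: [-8, -10, -7, -9, -11]
q=3: [-1, -5, -1, -10, 1]
q=4: [9, 0, 6, 0, 8]
q=5: [16, 5, 16, 7, 18]
Optimal cycle mean attained by: cycle 1->5->1, total 9 + 8, length 2.
Answer: λ = 17/2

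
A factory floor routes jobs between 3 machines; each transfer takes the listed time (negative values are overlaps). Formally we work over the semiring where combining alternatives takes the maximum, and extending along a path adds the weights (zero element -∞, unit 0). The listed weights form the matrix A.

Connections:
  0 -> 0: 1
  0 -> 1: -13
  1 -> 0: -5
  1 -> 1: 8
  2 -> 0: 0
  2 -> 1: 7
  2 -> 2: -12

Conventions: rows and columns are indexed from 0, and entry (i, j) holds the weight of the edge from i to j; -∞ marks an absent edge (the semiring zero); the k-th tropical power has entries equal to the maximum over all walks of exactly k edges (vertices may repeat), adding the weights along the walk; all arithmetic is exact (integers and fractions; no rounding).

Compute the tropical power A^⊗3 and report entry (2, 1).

A^⊗2:
  [2, -5, -∞]
  [3, 16, -∞]
  [2, 15, -24]
A^⊗3:
  [3, 3, -∞]
  [11, 24, -∞]
  [10, 23, -36]
Key observation: the optimum is the walk 2->1->1->1, with weight 7 + 8 + 8 = 23.
Optimal value attained by: walk 2->1->1->1.
Answer: (A^⊗3)[2][1] = 23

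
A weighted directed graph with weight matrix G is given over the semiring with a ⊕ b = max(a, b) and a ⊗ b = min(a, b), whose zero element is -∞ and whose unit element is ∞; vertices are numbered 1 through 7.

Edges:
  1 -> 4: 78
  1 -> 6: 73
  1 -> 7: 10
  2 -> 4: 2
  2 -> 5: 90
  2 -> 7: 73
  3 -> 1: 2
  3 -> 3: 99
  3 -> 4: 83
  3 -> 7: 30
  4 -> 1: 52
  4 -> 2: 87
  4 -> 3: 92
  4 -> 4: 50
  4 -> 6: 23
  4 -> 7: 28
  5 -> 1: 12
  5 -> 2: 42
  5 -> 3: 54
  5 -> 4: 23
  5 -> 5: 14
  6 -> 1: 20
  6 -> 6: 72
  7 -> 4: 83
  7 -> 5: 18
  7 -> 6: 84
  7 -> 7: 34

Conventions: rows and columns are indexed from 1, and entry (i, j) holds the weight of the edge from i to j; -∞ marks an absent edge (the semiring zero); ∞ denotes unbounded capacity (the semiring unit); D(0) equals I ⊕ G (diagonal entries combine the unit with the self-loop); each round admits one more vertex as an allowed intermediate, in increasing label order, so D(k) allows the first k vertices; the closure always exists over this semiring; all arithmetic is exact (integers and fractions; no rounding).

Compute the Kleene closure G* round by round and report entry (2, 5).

D(0):
  [∞, -∞, -∞, 78, -∞, 73, 10]
  [-∞, ∞, -∞, 2, 90, -∞, 73]
  [2, -∞, ∞, 83, -∞, -∞, 30]
  [52, 87, 92, ∞, -∞, 23, 28]
  [12, 42, 54, 23, ∞, -∞, -∞]
  [20, -∞, -∞, -∞, -∞, ∞, -∞]
  [-∞, -∞, -∞, 83, 18, 84, ∞]
D(1):
  [∞, -∞, -∞, 78, -∞, 73, 10]
  [-∞, ∞, -∞, 2, 90, -∞, 73]
  [2, -∞, ∞, 83, -∞, 2, 30]
  [52, 87, 92, ∞, -∞, 52, 28]
  [12, 42, 54, 23, ∞, 12, 10]
  [20, -∞, -∞, 20, -∞, ∞, 10]
  [-∞, -∞, -∞, 83, 18, 84, ∞]
D(2):
  [∞, -∞, -∞, 78, -∞, 73, 10]
  [-∞, ∞, -∞, 2, 90, -∞, 73]
  [2, -∞, ∞, 83, -∞, 2, 30]
  [52, 87, 92, ∞, 87, 52, 73]
  [12, 42, 54, 23, ∞, 12, 42]
  [20, -∞, -∞, 20, -∞, ∞, 10]
  [-∞, -∞, -∞, 83, 18, 84, ∞]
D(3):
  [∞, -∞, -∞, 78, -∞, 73, 10]
  [-∞, ∞, -∞, 2, 90, -∞, 73]
  [2, -∞, ∞, 83, -∞, 2, 30]
  [52, 87, 92, ∞, 87, 52, 73]
  [12, 42, 54, 54, ∞, 12, 42]
  [20, -∞, -∞, 20, -∞, ∞, 10]
  [-∞, -∞, -∞, 83, 18, 84, ∞]
D(4):
  [∞, 78, 78, 78, 78, 73, 73]
  [2, ∞, 2, 2, 90, 2, 73]
  [52, 83, ∞, 83, 83, 52, 73]
  [52, 87, 92, ∞, 87, 52, 73]
  [52, 54, 54, 54, ∞, 52, 54]
  [20, 20, 20, 20, 20, ∞, 20]
  [52, 83, 83, 83, 83, 84, ∞]
D(5):
  [∞, 78, 78, 78, 78, 73, 73]
  [52, ∞, 54, 54, 90, 52, 73]
  [52, 83, ∞, 83, 83, 52, 73]
  [52, 87, 92, ∞, 87, 52, 73]
  [52, 54, 54, 54, ∞, 52, 54]
  [20, 20, 20, 20, 20, ∞, 20]
  [52, 83, 83, 83, 83, 84, ∞]
D(6):
  [∞, 78, 78, 78, 78, 73, 73]
  [52, ∞, 54, 54, 90, 52, 73]
  [52, 83, ∞, 83, 83, 52, 73]
  [52, 87, 92, ∞, 87, 52, 73]
  [52, 54, 54, 54, ∞, 52, 54]
  [20, 20, 20, 20, 20, ∞, 20]
  [52, 83, 83, 83, 83, 84, ∞]
D(7):
  [∞, 78, 78, 78, 78, 73, 73]
  [52, ∞, 73, 73, 90, 73, 73]
  [52, 83, ∞, 83, 83, 73, 73]
  [52, 87, 92, ∞, 87, 73, 73]
  [52, 54, 54, 54, ∞, 54, 54]
  [20, 20, 20, 20, 20, ∞, 20]
  [52, 83, 83, 83, 83, 84, ∞]
Answer: G*[2][5] = 90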